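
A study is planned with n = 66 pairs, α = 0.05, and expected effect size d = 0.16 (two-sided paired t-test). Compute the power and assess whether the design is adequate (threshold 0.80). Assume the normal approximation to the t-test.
Power ≈ 0.25; the study is underpowered (power < 0.80)

Power calculation (paired t-test, normal approximation):
z_β = d · √n - z_{α/2}
z_β = 0.16 · √66 - 1.960
z_β = 0.16 · 8.124 - 1.960
z_β = -0.660

Power = Φ(z_β) = Φ(-0.660) ≈ 0.255

Effect size d = 0.16 is very small by Cohen's convention (0.2/0.5/0.8).

Threshold: power ≥ 0.80 is conventionally adequate.
Power ≈ 0.25 → the study is underpowered (power < 0.80).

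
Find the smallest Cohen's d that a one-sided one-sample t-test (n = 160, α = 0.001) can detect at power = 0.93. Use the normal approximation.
d ≈ 0.36

Minimum detectable effect (one-sample t-test, normal approximation):
d = (z_α + z_β) / √n
d = (3.090 + 1.476) / √160
d = 4.566 / 12.649
d ≈ 0.36

By Cohen's convention (0.2 small / 0.5 medium / 0.8 large): small effect.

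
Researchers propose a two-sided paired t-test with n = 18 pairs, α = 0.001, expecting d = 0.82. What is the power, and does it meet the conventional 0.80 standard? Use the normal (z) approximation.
Power ≈ 0.57; the study is underpowered (power < 0.80)

Power calculation (paired t-test, normal approximation):
z_β = d · √n - z_{α/2}
z_β = 0.82 · √18 - 3.291
z_β = 0.82 · 4.243 - 3.291
z_β = 0.188

Power = Φ(z_β) = Φ(0.188) ≈ 0.575

Effect size d = 0.82 is large by Cohen's convention (0.2/0.5/0.8).

Threshold: power ≥ 0.80 is conventionally adequate.
Power ≈ 0.57 → the study is underpowered (power < 0.80).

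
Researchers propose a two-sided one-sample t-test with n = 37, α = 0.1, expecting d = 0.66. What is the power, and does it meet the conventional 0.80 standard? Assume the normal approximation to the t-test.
Power ≈ 0.99; the study is adequately powered (power ≥ 0.80)

Power calculation (one-sample t-test, normal approximation):
z_β = d · √n - z_{α/2}
z_β = 0.66 · √37 - 1.645
z_β = 0.66 · 6.083 - 1.645
z_β = 2.370

Power = Φ(z_β) = Φ(2.370) ≈ 0.991

Effect size d = 0.66 is medium by Cohen's convention (0.2/0.5/0.8).

Threshold: power ≥ 0.80 is conventionally adequate.
Power ≈ 0.99 → the study is adequately powered (power ≥ 0.80).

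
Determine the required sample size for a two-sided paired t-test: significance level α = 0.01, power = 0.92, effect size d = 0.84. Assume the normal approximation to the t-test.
n = 23 pairs

Sample size formula (paired t-test, normal approximation):
n = ((z_{α/2} + z_β) / d)²

z_{α/2} = 2.576 (for α = 0.01, two-sided)
z_β = 1.405 (for power = 0.92)
d = 0.84

n = ((2.576 + 1.405) / 0.84)²
n = (4.739)²
n ≈ 22.46
Round up to the next whole number: n = 23 pairs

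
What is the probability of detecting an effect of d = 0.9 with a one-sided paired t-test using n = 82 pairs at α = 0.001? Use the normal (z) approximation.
Power ≈ 1.00

Power calculation (paired t-test, normal approximation):
z_β = d · √n - z_α
z_β = 0.9 · √82 - 3.090
z_β = 0.9 · 9.055 - 3.090
z_β = 5.060

Power = Φ(z_β) = Φ(5.060) ≈ 1.000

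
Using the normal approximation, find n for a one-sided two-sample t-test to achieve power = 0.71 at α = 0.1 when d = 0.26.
n = 100 per group

Sample size formula (two-sample t-test, normal approximation):
n = 2 · ((z_α + z_β) / d)²

z_α = 1.282 (for α = 0.1, one-sided)
z_β = 0.553 (for power = 0.71)
d = 0.26

n = 2 · ((1.282 + 0.553) / 0.26)²
n = 2 · (7.058)²
n ≈ 99.63
Round up to the next whole number: n = 100 per group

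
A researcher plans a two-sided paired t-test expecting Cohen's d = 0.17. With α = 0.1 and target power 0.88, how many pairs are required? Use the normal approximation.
n = 276 pairs

Sample size formula (paired t-test, normal approximation):
n = ((z_{α/2} + z_β) / d)²

z_{α/2} = 1.645 (for α = 0.1, two-sided)
z_β = 1.175 (for power = 0.88)
d = 0.17

n = ((1.645 + 1.175) / 0.17)²
n = (16.588)²
n ≈ 275.16
Round up to the next whole number: n = 276 pairs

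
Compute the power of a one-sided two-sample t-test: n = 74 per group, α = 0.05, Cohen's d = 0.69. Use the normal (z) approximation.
Power ≈ 0.99

Power calculation (two-sample t-test, normal approximation):
z_β = d · √(n/2) - z_α
z_β = 0.69 · √(74/2) - 1.645
z_β = 0.69 · 6.083 - 1.645
z_β = 2.552

Power = Φ(z_β) = Φ(2.552) ≈ 0.995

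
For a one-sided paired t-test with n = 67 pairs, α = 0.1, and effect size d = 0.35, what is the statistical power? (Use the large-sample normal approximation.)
Power ≈ 0.94

Power calculation (paired t-test, normal approximation):
z_β = d · √n - z_α
z_β = 0.35 · √67 - 1.282
z_β = 0.35 · 8.185 - 1.282
z_β = 1.583

Power = Φ(z_β) = Φ(1.583) ≈ 0.943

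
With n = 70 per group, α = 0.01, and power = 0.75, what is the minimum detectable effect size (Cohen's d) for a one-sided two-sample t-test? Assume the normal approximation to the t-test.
d ≈ 0.51

Minimum detectable effect (two-sample t-test, normal approximation):
d = (z_α + z_β) / √(n/2)
d = (2.326 + 0.674) / √(70/2)
d = 3.001 / 5.916
d ≈ 0.51

By Cohen's convention (0.2 small / 0.5 medium / 0.8 large): medium effect.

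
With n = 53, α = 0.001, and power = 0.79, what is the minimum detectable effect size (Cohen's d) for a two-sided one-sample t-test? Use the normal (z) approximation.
d ≈ 0.56

Minimum detectable effect (one-sample t-test, normal approximation):
d = (z_{α/2} + z_β) / √n
d = (3.291 + 0.806) / √53
d = 4.097 / 7.280
d ≈ 0.56

By Cohen's convention (0.2 small / 0.5 medium / 0.8 large): medium effect.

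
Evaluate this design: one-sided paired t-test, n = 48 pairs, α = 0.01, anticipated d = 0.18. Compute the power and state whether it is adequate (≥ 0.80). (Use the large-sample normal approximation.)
Power ≈ 0.14; the study is underpowered (power < 0.80)

Power calculation (paired t-test, normal approximation):
z_β = d · √n - z_α
z_β = 0.18 · √48 - 2.326
z_β = 0.18 · 6.928 - 2.326
z_β = -1.079

Power = Φ(z_β) = Φ(-1.079) ≈ 0.140

Effect size d = 0.18 is very small by Cohen's convention (0.2/0.5/0.8).

Threshold: power ≥ 0.80 is conventionally adequate.
Power ≈ 0.14 → the study is underpowered (power < 0.80).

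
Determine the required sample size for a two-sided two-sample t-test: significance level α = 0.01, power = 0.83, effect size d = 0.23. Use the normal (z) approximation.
n = 472 per group

Sample size formula (two-sample t-test, normal approximation):
n = 2 · ((z_{α/2} + z_β) / d)²

z_{α/2} = 2.576 (for α = 0.01, two-sided)
z_β = 0.954 (for power = 0.83)
d = 0.23

n = 2 · ((2.576 + 0.954) / 0.23)²
n = 2 · (15.348)²
n ≈ 471.12
Round up to the next whole number: n = 472 per group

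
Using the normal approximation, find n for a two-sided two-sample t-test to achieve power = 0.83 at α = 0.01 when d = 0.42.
n = 142 per group

Sample size formula (two-sample t-test, normal approximation):
n = 2 · ((z_{α/2} + z_β) / d)²

z_{α/2} = 2.576 (for α = 0.01, two-sided)
z_β = 0.954 (for power = 0.83)
d = 0.42

n = 2 · ((2.576 + 0.954) / 0.42)²
n = 2 · (8.405)²
n ≈ 141.29
Round up to the next whole number: n = 142 per group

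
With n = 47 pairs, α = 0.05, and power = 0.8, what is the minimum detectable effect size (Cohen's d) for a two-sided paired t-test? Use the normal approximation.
d ≈ 0.41

Minimum detectable effect (paired t-test, normal approximation):
d = (z_{α/2} + z_β) / √n
d = (1.960 + 0.842) / √47
d = 2.802 / 6.856
d ≈ 0.41

By Cohen's convention (0.2 small / 0.5 medium / 0.8 large): small effect.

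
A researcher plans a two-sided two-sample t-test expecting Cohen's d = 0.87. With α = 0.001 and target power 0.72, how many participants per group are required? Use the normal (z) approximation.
n = 40 per group

Sample size formula (two-sample t-test, normal approximation):
n = 2 · ((z_{α/2} + z_β) / d)²

z_{α/2} = 3.291 (for α = 0.001, two-sided)
z_β = 0.583 (for power = 0.72)
d = 0.87

n = 2 · ((3.291 + 0.583) / 0.87)²
n = 2 · (4.453)²
n ≈ 39.66
Round up to the next whole number: n = 40 per group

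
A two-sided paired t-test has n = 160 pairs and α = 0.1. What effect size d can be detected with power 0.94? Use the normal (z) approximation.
d ≈ 0.25

Minimum detectable effect (paired t-test, normal approximation):
d = (z_{α/2} + z_β) / √n
d = (1.645 + 1.555) / √160
d = 3.200 / 12.649
d ≈ 0.25

By Cohen's convention (0.2 small / 0.5 medium / 0.8 large): small effect.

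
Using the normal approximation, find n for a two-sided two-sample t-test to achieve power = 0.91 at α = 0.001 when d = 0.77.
n = 73 per group

Sample size formula (two-sample t-test, normal approximation):
n = 2 · ((z_{α/2} + z_β) / d)²

z_{α/2} = 3.291 (for α = 0.001, two-sided)
z_β = 1.341 (for power = 0.91)
d = 0.77

n = 2 · ((3.291 + 1.341) / 0.77)²
n = 2 · (6.016)²
n ≈ 72.38
Round up to the next whole number: n = 73 per group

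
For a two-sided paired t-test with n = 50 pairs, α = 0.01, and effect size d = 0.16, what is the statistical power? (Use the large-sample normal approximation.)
Power ≈ 0.07

Power calculation (paired t-test, normal approximation):
z_β = d · √n - z_{α/2}
z_β = 0.16 · √50 - 2.576
z_β = 0.16 · 7.071 - 2.576
z_β = -1.444

Power = Φ(z_β) = Φ(-1.444) ≈ 0.074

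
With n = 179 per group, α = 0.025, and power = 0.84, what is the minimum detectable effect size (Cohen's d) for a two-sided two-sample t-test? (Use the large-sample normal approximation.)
d ≈ 0.34

Minimum detectable effect (two-sample t-test, normal approximation):
d = (z_{α/2} + z_β) / √(n/2)
d = (2.241 + 0.994) / √(179/2)
d = 3.236 / 9.460
d ≈ 0.34

By Cohen's convention (0.2 small / 0.5 medium / 0.8 large): small effect.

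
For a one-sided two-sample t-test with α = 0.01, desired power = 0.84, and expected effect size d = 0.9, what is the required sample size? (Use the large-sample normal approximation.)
n = 28 per group

Sample size formula (two-sample t-test, normal approximation):
n = 2 · ((z_α + z_β) / d)²

z_α = 2.326 (for α = 0.01, one-sided)
z_β = 0.994 (for power = 0.84)
d = 0.9

n = 2 · ((2.326 + 0.994) / 0.9)²
n = 2 · (3.689)²
n ≈ 27.22
Round up to the next whole number: n = 28 per group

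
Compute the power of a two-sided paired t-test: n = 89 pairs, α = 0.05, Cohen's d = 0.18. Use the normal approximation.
Power ≈ 0.40

Power calculation (paired t-test, normal approximation):
z_β = d · √n - z_{α/2}
z_β = 0.18 · √89 - 1.960
z_β = 0.18 · 9.434 - 1.960
z_β = -0.262

Power = Φ(z_β) = Φ(-0.262) ≈ 0.397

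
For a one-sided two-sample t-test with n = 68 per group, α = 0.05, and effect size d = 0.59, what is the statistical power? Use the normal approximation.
Power ≈ 0.96

Power calculation (two-sample t-test, normal approximation):
z_β = d · √(n/2) - z_α
z_β = 0.59 · √(68/2) - 1.645
z_β = 0.59 · 5.831 - 1.645
z_β = 1.795

Power = Φ(z_β) = Φ(1.795) ≈ 0.964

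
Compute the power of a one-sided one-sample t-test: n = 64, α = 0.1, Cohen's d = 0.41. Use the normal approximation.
Power ≈ 0.98

Power calculation (one-sample t-test, normal approximation):
z_β = d · √n - z_α
z_β = 0.41 · √64 - 1.282
z_β = 0.41 · 8.000 - 1.282
z_β = 1.998

Power = Φ(z_β) = Φ(1.998) ≈ 0.977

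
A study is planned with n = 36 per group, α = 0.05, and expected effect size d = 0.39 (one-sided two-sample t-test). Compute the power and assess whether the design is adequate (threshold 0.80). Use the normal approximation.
Power ≈ 0.50; the study is underpowered (power < 0.80)

Power calculation (two-sample t-test, normal approximation):
z_β = d · √(n/2) - z_α
z_β = 0.39 · √(36/2) - 1.645
z_β = 0.39 · 4.243 - 1.645
z_β = 0.010

Power = Φ(z_β) = Φ(0.010) ≈ 0.504

Effect size d = 0.39 is small by Cohen's convention (0.2/0.5/0.8).

Threshold: power ≥ 0.80 is conventionally adequate.
Power ≈ 0.50 → the study is underpowered (power < 0.80).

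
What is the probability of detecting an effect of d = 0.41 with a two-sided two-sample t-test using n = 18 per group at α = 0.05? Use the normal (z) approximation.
Power ≈ 0.23

Power calculation (two-sample t-test, normal approximation):
z_β = d · √(n/2) - z_{α/2}
z_β = 0.41 · √(18/2) - 1.960
z_β = 0.41 · 3.000 - 1.960
z_β = -0.730

Power = Φ(z_β) = Φ(-0.730) ≈ 0.233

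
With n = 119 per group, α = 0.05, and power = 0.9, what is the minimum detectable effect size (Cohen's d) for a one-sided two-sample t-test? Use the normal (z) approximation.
d ≈ 0.38

Minimum detectable effect (two-sample t-test, normal approximation):
d = (z_α + z_β) / √(n/2)
d = (1.645 + 1.282) / √(119/2)
d = 2.926 / 7.714
d ≈ 0.38

By Cohen's convention (0.2 small / 0.5 medium / 0.8 large): small effect.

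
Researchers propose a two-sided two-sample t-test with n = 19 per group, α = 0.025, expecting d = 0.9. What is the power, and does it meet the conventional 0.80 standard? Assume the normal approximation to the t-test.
Power ≈ 0.70; the study is underpowered (power < 0.80)

Power calculation (two-sample t-test, normal approximation):
z_β = d · √(n/2) - z_{α/2}
z_β = 0.9 · √(19/2) - 2.241
z_β = 0.9 · 3.082 - 2.241
z_β = 0.533

Power = Φ(z_β) = Φ(0.533) ≈ 0.703

Effect size d = 0.9 is large by Cohen's convention (0.2/0.5/0.8).

Threshold: power ≥ 0.80 is conventionally adequate.
Power ≈ 0.70 → the study is underpowered (power < 0.80).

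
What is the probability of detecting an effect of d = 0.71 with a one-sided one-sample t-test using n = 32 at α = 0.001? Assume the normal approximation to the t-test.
Power ≈ 0.82

Power calculation (one-sample t-test, normal approximation):
z_β = d · √n - z_α
z_β = 0.71 · √32 - 3.090
z_β = 0.71 · 5.657 - 3.090
z_β = 0.926

Power = Φ(z_β) = Φ(0.926) ≈ 0.823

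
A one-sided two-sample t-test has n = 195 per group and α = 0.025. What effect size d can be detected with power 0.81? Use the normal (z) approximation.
d ≈ 0.29

Minimum detectable effect (two-sample t-test, normal approximation):
d = (z_α + z_β) / √(n/2)
d = (1.960 + 0.878) / √(195/2)
d = 2.838 / 9.874
d ≈ 0.29

By Cohen's convention (0.2 small / 0.5 medium / 0.8 large): small effect.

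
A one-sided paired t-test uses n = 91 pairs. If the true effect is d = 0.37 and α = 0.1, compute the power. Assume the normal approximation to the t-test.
Power ≈ 0.99

Power calculation (paired t-test, normal approximation):
z_β = d · √n - z_α
z_β = 0.37 · √91 - 1.282
z_β = 0.37 · 9.539 - 1.282
z_β = 2.248

Power = Φ(z_β) = Φ(2.248) ≈ 0.988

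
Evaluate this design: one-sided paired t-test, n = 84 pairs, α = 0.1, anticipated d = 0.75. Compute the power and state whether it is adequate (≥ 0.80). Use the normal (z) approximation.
Power ≈ 1.00; the study is adequately powered (power ≥ 0.80)

Power calculation (paired t-test, normal approximation):
z_β = d · √n - z_α
z_β = 0.75 · √84 - 1.282
z_β = 0.75 · 9.165 - 1.282
z_β = 5.592

Power = Φ(z_β) = Φ(5.592) ≈ 1.000

Effect size d = 0.75 is medium by Cohen's convention (0.2/0.5/0.8).

Threshold: power ≥ 0.80 is conventionally adequate.
Power ≈ 1.00 → the study is adequately powered (power ≥ 0.80).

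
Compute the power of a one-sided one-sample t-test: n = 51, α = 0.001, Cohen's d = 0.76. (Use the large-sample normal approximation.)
Power ≈ 0.99

Power calculation (one-sample t-test, normal approximation):
z_β = d · √n - z_α
z_β = 0.76 · √51 - 3.090
z_β = 0.76 · 7.141 - 3.090
z_β = 2.337

Power = Φ(z_β) = Φ(2.337) ≈ 0.990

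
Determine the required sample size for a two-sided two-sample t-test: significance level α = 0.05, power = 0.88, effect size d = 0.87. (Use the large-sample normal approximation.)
n = 26 per group

Sample size formula (two-sample t-test, normal approximation):
n = 2 · ((z_{α/2} + z_β) / d)²

z_{α/2} = 1.960 (for α = 0.05, two-sided)
z_β = 1.175 (for power = 0.88)
d = 0.87

n = 2 · ((1.960 + 1.175) / 0.87)²
n = 2 · (3.603)²
n ≈ 25.96
Round up to the next whole number: n = 26 per group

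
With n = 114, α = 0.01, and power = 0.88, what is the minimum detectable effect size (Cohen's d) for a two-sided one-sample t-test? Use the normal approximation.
d ≈ 0.35

Minimum detectable effect (one-sample t-test, normal approximation):
d = (z_{α/2} + z_β) / √n
d = (2.576 + 1.175) / √114
d = 3.751 / 10.677
d ≈ 0.35

By Cohen's convention (0.2 small / 0.5 medium / 0.8 large): small effect.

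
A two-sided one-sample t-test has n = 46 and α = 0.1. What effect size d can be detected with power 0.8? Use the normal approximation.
d ≈ 0.37

Minimum detectable effect (one-sample t-test, normal approximation):
d = (z_{α/2} + z_β) / √n
d = (1.645 + 0.842) / √46
d = 2.486 / 6.782
d ≈ 0.37

By Cohen's convention (0.2 small / 0.5 medium / 0.8 large): small effect.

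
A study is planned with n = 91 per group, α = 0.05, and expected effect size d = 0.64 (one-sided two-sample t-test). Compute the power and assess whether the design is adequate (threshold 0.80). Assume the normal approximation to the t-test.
Power ≈ 1.00; the study is adequately powered (power ≥ 0.80)

Power calculation (two-sample t-test, normal approximation):
z_β = d · √(n/2) - z_α
z_β = 0.64 · √(91/2) - 1.645
z_β = 0.64 · 6.745 - 1.645
z_β = 2.672

Power = Φ(z_β) = Φ(2.672) ≈ 0.996

Effect size d = 0.64 is medium by Cohen's convention (0.2/0.5/0.8).

Threshold: power ≥ 0.80 is conventionally adequate.
Power ≈ 1.00 → the study is adequately powered (power ≥ 0.80).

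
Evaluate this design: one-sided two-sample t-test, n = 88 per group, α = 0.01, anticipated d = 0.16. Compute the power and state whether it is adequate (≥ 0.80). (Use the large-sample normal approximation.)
Power ≈ 0.10; the study is underpowered (power < 0.80)

Power calculation (two-sample t-test, normal approximation):
z_β = d · √(n/2) - z_α
z_β = 0.16 · √(88/2) - 2.326
z_β = 0.16 · 6.633 - 2.326
z_β = -1.265

Power = Φ(z_β) = Φ(-1.265) ≈ 0.103

Effect size d = 0.16 is very small by Cohen's convention (0.2/0.5/0.8).

Threshold: power ≥ 0.80 is conventionally adequate.
Power ≈ 0.10 → the study is underpowered (power < 0.80).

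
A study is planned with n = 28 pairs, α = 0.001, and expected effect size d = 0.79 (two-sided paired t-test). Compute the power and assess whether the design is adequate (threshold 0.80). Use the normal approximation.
Power ≈ 0.81; the study is adequately powered (power ≥ 0.80)

Power calculation (paired t-test, normal approximation):
z_β = d · √n - z_{α/2}
z_β = 0.79 · √28 - 3.291
z_β = 0.79 · 5.292 - 3.291
z_β = 0.890

Power = Φ(z_β) = Φ(0.890) ≈ 0.813

Effect size d = 0.79 is medium by Cohen's convention (0.2/0.5/0.8).

Threshold: power ≥ 0.80 is conventionally adequate.
Power ≈ 0.81 → the study is adequately powered (power ≥ 0.80).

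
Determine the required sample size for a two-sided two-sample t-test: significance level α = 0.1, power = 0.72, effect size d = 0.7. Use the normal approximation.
n = 21 per group

Sample size formula (two-sample t-test, normal approximation):
n = 2 · ((z_{α/2} + z_β) / d)²

z_{α/2} = 1.645 (for α = 0.1, two-sided)
z_β = 0.583 (for power = 0.72)
d = 0.7

n = 2 · ((1.645 + 0.583) / 0.7)²
n = 2 · (3.183)²
n ≈ 20.26
Round up to the next whole number: n = 21 per group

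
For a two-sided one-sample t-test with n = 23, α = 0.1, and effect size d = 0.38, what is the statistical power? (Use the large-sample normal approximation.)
Power ≈ 0.57

Power calculation (one-sample t-test, normal approximation):
z_β = d · √n - z_{α/2}
z_β = 0.38 · √23 - 1.645
z_β = 0.38 · 4.796 - 1.645
z_β = 0.178

Power = Φ(z_β) = Φ(0.178) ≈ 0.570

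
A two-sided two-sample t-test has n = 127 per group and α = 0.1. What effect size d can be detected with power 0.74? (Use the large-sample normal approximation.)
d ≈ 0.29

Minimum detectable effect (two-sample t-test, normal approximation):
d = (z_{α/2} + z_β) / √(n/2)
d = (1.645 + 0.643) / √(127/2)
d = 2.288 / 7.969
d ≈ 0.29

By Cohen's convention (0.2 small / 0.5 medium / 0.8 large): small effect.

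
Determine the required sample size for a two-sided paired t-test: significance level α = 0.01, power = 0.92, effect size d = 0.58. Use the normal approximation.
n = 48 pairs

Sample size formula (paired t-test, normal approximation):
n = ((z_{α/2} + z_β) / d)²

z_{α/2} = 2.576 (for α = 0.01, two-sided)
z_β = 1.405 (for power = 0.92)
d = 0.58

n = ((2.576 + 1.405) / 0.58)²
n = (6.864)²
n ≈ 47.11
Round up to the next whole number: n = 48 pairs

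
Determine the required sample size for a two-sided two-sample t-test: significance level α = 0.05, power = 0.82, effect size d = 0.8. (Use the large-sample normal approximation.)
n = 26 per group

Sample size formula (two-sample t-test, normal approximation):
n = 2 · ((z_{α/2} + z_β) / d)²

z_{α/2} = 1.960 (for α = 0.05, two-sided)
z_β = 0.915 (for power = 0.82)
d = 0.8

n = 2 · ((1.960 + 0.915) / 0.8)²
n = 2 · (3.594)²
n ≈ 25.83
Round up to the next whole number: n = 26 per group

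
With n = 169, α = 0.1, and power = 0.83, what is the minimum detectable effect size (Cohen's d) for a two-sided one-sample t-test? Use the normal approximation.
d ≈ 0.20

Minimum detectable effect (one-sample t-test, normal approximation):
d = (z_{α/2} + z_β) / √n
d = (1.645 + 0.954) / √169
d = 2.599 / 13.000
d ≈ 0.20

By Cohen's convention (0.2 small / 0.5 medium / 0.8 large): small effect.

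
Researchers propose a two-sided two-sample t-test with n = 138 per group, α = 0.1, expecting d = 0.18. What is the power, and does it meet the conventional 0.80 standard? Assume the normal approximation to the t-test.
Power ≈ 0.44; the study is underpowered (power < 0.80)

Power calculation (two-sample t-test, normal approximation):
z_β = d · √(n/2) - z_{α/2}
z_β = 0.18 · √(138/2) - 1.645
z_β = 0.18 · 8.307 - 1.645
z_β = -0.150

Power = Φ(z_β) = Φ(-0.150) ≈ 0.441

Effect size d = 0.18 is very small by Cohen's convention (0.2/0.5/0.8).

Threshold: power ≥ 0.80 is conventionally adequate.
Power ≈ 0.44 → the study is underpowered (power < 0.80).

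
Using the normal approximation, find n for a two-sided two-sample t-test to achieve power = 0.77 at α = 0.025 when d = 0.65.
n = 43 per group

Sample size formula (two-sample t-test, normal approximation):
n = 2 · ((z_{α/2} + z_β) / d)²

z_{α/2} = 2.241 (for α = 0.025, two-sided)
z_β = 0.739 (for power = 0.77)
d = 0.65

n = 2 · ((2.241 + 0.739) / 0.65)²
n = 2 · (4.585)²
n ≈ 42.04
Round up to the next whole number: n = 43 per group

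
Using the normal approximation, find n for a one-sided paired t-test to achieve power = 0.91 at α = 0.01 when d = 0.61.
n = 37 pairs

Sample size formula (paired t-test, normal approximation):
n = ((z_α + z_β) / d)²

z_α = 2.326 (for α = 0.01, one-sided)
z_β = 1.341 (for power = 0.91)
d = 0.61

n = ((2.326 + 1.341) / 0.61)²
n = (6.011)²
n ≈ 36.13
Round up to the next whole number: n = 37 pairs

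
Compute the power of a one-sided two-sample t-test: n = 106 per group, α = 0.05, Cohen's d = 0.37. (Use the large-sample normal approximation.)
Power ≈ 0.85

Power calculation (two-sample t-test, normal approximation):
z_β = d · √(n/2) - z_α
z_β = 0.37 · √(106/2) - 1.645
z_β = 0.37 · 7.280 - 1.645
z_β = 1.049

Power = Φ(z_β) = Φ(1.049) ≈ 0.853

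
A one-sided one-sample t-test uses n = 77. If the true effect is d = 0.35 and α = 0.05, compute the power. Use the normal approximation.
Power ≈ 0.92

Power calculation (one-sample t-test, normal approximation):
z_β = d · √n - z_α
z_β = 0.35 · √77 - 1.645
z_β = 0.35 · 8.775 - 1.645
z_β = 1.426

Power = Φ(z_β) = Φ(1.426) ≈ 0.923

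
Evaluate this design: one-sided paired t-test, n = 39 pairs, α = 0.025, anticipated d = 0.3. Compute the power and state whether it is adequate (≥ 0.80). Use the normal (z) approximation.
Power ≈ 0.47; the study is underpowered (power < 0.80)

Power calculation (paired t-test, normal approximation):
z_β = d · √n - z_α
z_β = 0.3 · √39 - 1.960
z_β = 0.3 · 6.245 - 1.960
z_β = -0.086

Power = Φ(z_β) = Φ(-0.086) ≈ 0.466

Effect size d = 0.3 is small by Cohen's convention (0.2/0.5/0.8).

Threshold: power ≥ 0.80 is conventionally adequate.
Power ≈ 0.47 → the study is underpowered (power < 0.80).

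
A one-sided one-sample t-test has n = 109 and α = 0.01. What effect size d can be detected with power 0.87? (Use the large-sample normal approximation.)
d ≈ 0.33

Minimum detectable effect (one-sample t-test, normal approximation):
d = (z_α + z_β) / √n
d = (2.326 + 1.126) / √109
d = 3.453 / 10.440
d ≈ 0.33

By Cohen's convention (0.2 small / 0.5 medium / 0.8 large): small effect.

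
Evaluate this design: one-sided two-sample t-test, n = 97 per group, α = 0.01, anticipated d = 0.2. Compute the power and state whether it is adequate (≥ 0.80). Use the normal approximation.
Power ≈ 0.18; the study is underpowered (power < 0.80)

Power calculation (two-sample t-test, normal approximation):
z_β = d · √(n/2) - z_α
z_β = 0.2 · √(97/2) - 2.326
z_β = 0.2 · 6.964 - 2.326
z_β = -0.934

Power = Φ(z_β) = Φ(-0.934) ≈ 0.175

Effect size d = 0.2 is small by Cohen's convention (0.2/0.5/0.8).

Threshold: power ≥ 0.80 is conventionally adequate.
Power ≈ 0.18 → the study is underpowered (power < 0.80).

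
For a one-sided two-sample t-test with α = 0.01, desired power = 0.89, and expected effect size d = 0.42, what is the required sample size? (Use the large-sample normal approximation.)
n = 144 per group

Sample size formula (two-sample t-test, normal approximation):
n = 2 · ((z_α + z_β) / d)²

z_α = 2.326 (for α = 0.01, one-sided)
z_β = 1.227 (for power = 0.89)
d = 0.42

n = 2 · ((2.326 + 1.227) / 0.42)²
n = 2 · (8.460)²
n ≈ 143.14
Round up to the next whole number: n = 144 per group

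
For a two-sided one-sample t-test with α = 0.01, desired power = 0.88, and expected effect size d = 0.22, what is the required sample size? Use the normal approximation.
n = 291

Sample size formula (one-sample t-test, normal approximation):
n = ((z_{α/2} + z_β) / d)²

z_{α/2} = 2.576 (for α = 0.01, two-sided)
z_β = 1.175 (for power = 0.88)
d = 0.22

n = ((2.576 + 1.175) / 0.22)²
n = (17.050)²
n ≈ 290.70
Round up to the next whole number: n = 291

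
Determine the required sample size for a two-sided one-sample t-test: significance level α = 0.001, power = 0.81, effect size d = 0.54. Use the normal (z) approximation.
n = 60

Sample size formula (one-sample t-test, normal approximation):
n = ((z_{α/2} + z_β) / d)²

z_{α/2} = 3.291 (for α = 0.001, two-sided)
z_β = 0.878 (for power = 0.81)
d = 0.54

n = ((3.291 + 0.878) / 0.54)²
n = (7.720)²
n ≈ 59.60
Round up to the next whole number: n = 60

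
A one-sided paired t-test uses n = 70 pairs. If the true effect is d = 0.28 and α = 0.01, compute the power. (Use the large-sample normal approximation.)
Power ≈ 0.51

Power calculation (paired t-test, normal approximation):
z_β = d · √n - z_α
z_β = 0.28 · √70 - 2.326
z_β = 0.28 · 8.367 - 2.326
z_β = 0.016

Power = Φ(z_β) = Φ(0.016) ≈ 0.507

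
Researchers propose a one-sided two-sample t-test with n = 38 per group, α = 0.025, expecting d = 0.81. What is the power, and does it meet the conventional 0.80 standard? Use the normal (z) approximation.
Power ≈ 0.94; the study is adequately powered (power ≥ 0.80)

Power calculation (two-sample t-test, normal approximation):
z_β = d · √(n/2) - z_α
z_β = 0.81 · √(38/2) - 1.960
z_β = 0.81 · 4.359 - 1.960
z_β = 1.571

Power = Φ(z_β) = Φ(1.571) ≈ 0.942

Effect size d = 0.81 is large by Cohen's convention (0.2/0.5/0.8).

Threshold: power ≥ 0.80 is conventionally adequate.
Power ≈ 0.94 → the study is adequately powered (power ≥ 0.80).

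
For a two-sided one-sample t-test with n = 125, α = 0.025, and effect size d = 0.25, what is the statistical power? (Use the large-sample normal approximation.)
Power ≈ 0.71

Power calculation (one-sample t-test, normal approximation):
z_β = d · √n - z_{α/2}
z_β = 0.25 · √125 - 2.241
z_β = 0.25 · 11.180 - 2.241
z_β = 0.554

Power = Φ(z_β) = Φ(0.554) ≈ 0.710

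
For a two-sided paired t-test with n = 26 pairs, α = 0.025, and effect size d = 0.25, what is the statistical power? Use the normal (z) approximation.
Power ≈ 0.17

Power calculation (paired t-test, normal approximation):
z_β = d · √n - z_{α/2}
z_β = 0.25 · √26 - 2.241
z_β = 0.25 · 5.099 - 2.241
z_β = -0.967

Power = Φ(z_β) = Φ(-0.967) ≈ 0.167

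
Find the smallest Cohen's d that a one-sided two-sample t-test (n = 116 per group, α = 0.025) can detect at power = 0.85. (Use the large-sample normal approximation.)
d ≈ 0.39

Minimum detectable effect (two-sample t-test, normal approximation):
d = (z_α + z_β) / √(n/2)
d = (1.960 + 1.036) / √(116/2)
d = 2.996 / 7.616
d ≈ 0.39

By Cohen's convention (0.2 small / 0.5 medium / 0.8 large): small effect.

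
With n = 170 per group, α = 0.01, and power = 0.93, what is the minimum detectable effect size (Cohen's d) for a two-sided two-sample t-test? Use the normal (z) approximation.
d ≈ 0.44

Minimum detectable effect (two-sample t-test, normal approximation):
d = (z_{α/2} + z_β) / √(n/2)
d = (2.576 + 1.476) / √(170/2)
d = 4.052 / 9.220
d ≈ 0.44

By Cohen's convention (0.2 small / 0.5 medium / 0.8 large): small effect.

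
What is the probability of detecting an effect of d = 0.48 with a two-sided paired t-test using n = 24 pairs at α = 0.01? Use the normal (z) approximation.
Power ≈ 0.41

Power calculation (paired t-test, normal approximation):
z_β = d · √n - z_{α/2}
z_β = 0.48 · √24 - 2.576
z_β = 0.48 · 4.899 - 2.576
z_β = -0.224

Power = Φ(z_β) = Φ(-0.224) ≈ 0.411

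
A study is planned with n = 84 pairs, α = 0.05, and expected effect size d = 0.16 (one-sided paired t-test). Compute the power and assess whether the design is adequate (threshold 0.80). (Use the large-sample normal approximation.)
Power ≈ 0.43; the study is underpowered (power < 0.80)

Power calculation (paired t-test, normal approximation):
z_β = d · √n - z_α
z_β = 0.16 · √84 - 1.645
z_β = 0.16 · 9.165 - 1.645
z_β = -0.178

Power = Φ(z_β) = Φ(-0.178) ≈ 0.429

Effect size d = 0.16 is very small by Cohen's convention (0.2/0.5/0.8).

Threshold: power ≥ 0.80 is conventionally adequate.
Power ≈ 0.43 → the study is underpowered (power < 0.80).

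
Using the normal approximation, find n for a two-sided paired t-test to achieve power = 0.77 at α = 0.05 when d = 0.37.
n = 54 pairs

Sample size formula (paired t-test, normal approximation):
n = ((z_{α/2} + z_β) / d)²

z_{α/2} = 1.960 (for α = 0.05, two-sided)
z_β = 0.739 (for power = 0.77)
d = 0.37

n = ((1.960 + 0.739) / 0.37)²
n = (7.295)²
n ≈ 53.22
Round up to the next whole number: n = 54 pairs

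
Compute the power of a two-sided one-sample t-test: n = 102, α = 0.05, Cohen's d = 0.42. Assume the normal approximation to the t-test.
Power ≈ 0.99

Power calculation (one-sample t-test, normal approximation):
z_β = d · √n - z_{α/2}
z_β = 0.42 · √102 - 1.960
z_β = 0.42 · 10.100 - 1.960
z_β = 2.282

Power = Φ(z_β) = Φ(2.282) ≈ 0.989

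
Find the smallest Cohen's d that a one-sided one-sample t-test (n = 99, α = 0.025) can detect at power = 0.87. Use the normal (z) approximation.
d ≈ 0.31

Minimum detectable effect (one-sample t-test, normal approximation):
d = (z_α + z_β) / √n
d = (1.960 + 1.126) / √99
d = 3.086 / 9.950
d ≈ 0.31

By Cohen's convention (0.2 small / 0.5 medium / 0.8 large): small effect.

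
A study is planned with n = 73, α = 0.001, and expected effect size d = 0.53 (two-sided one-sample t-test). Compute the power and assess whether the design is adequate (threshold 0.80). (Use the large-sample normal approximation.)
Power ≈ 0.89; the study is adequately powered (power ≥ 0.80)

Power calculation (one-sample t-test, normal approximation):
z_β = d · √n - z_{α/2}
z_β = 0.53 · √73 - 3.291
z_β = 0.53 · 8.544 - 3.291
z_β = 1.238

Power = Φ(z_β) = Φ(1.238) ≈ 0.892

Effect size d = 0.53 is medium by Cohen's convention (0.2/0.5/0.8).

Threshold: power ≥ 0.80 is conventionally adequate.
Power ≈ 0.89 → the study is adequately powered (power ≥ 0.80).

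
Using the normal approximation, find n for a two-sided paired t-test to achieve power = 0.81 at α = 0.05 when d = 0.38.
n = 56 pairs

Sample size formula (paired t-test, normal approximation):
n = ((z_{α/2} + z_β) / d)²

z_{α/2} = 1.960 (for α = 0.05, two-sided)
z_β = 0.878 (for power = 0.81)
d = 0.38

n = ((1.960 + 0.878) / 0.38)²
n = (7.468)²
n ≈ 55.77
Round up to the next whole number: n = 56 pairs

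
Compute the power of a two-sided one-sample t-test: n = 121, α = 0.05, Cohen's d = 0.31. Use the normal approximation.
Power ≈ 0.93

Power calculation (one-sample t-test, normal approximation):
z_β = d · √n - z_{α/2}
z_β = 0.31 · √121 - 1.960
z_β = 0.31 · 11.000 - 1.960
z_β = 1.450

Power = Φ(z_β) = Φ(1.450) ≈ 0.926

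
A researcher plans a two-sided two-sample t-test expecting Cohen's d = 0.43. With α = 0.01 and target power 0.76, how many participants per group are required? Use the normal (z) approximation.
n = 117 per group

Sample size formula (two-sample t-test, normal approximation):
n = 2 · ((z_{α/2} + z_β) / d)²

z_{α/2} = 2.576 (for α = 0.01, two-sided)
z_β = 0.706 (for power = 0.76)
d = 0.43

n = 2 · ((2.576 + 0.706) / 0.43)²
n = 2 · (7.633)²
n ≈ 116.53
Round up to the next whole number: n = 117 per group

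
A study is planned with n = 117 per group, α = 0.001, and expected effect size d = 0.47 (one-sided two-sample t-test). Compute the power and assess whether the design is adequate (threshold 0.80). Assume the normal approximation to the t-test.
Power ≈ 0.69; the study is underpowered (power < 0.80)

Power calculation (two-sample t-test, normal approximation):
z_β = d · √(n/2) - z_α
z_β = 0.47 · √(117/2) - 3.090
z_β = 0.47 · 7.649 - 3.090
z_β = 0.505

Power = Φ(z_β) = Φ(0.505) ≈ 0.693

Effect size d = 0.47 is small by Cohen's convention (0.2/0.5/0.8).

Threshold: power ≥ 0.80 is conventionally adequate.
Power ≈ 0.69 → the study is underpowered (power < 0.80).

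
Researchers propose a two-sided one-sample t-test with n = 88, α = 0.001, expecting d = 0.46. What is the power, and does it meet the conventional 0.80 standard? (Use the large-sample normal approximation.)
Power ≈ 0.85; the study is adequately powered (power ≥ 0.80)

Power calculation (one-sample t-test, normal approximation):
z_β = d · √n - z_{α/2}
z_β = 0.46 · √88 - 3.291
z_β = 0.46 · 9.381 - 3.291
z_β = 1.025

Power = Φ(z_β) = Φ(1.025) ≈ 0.847

Effect size d = 0.46 is small by Cohen's convention (0.2/0.5/0.8).

Threshold: power ≥ 0.80 is conventionally adequate.
Power ≈ 0.85 → the study is adequately powered (power ≥ 0.80).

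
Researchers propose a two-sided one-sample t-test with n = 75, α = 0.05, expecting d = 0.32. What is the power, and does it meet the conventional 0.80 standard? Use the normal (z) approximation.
Power ≈ 0.79; the study is underpowered (power < 0.80)

Power calculation (one-sample t-test, normal approximation):
z_β = d · √n - z_{α/2}
z_β = 0.32 · √75 - 1.960
z_β = 0.32 · 8.660 - 1.960
z_β = 0.811

Power = Φ(z_β) = Φ(0.811) ≈ 0.791

Effect size d = 0.32 is small by Cohen's convention (0.2/0.5/0.8).

Threshold: power ≥ 0.80 is conventionally adequate.
Power ≈ 0.79 → the study is underpowered (power < 0.80).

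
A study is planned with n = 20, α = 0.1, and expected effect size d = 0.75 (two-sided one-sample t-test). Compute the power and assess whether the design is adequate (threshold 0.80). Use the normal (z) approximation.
Power ≈ 0.96; the study is adequately powered (power ≥ 0.80)

Power calculation (one-sample t-test, normal approximation):
z_β = d · √n - z_{α/2}
z_β = 0.75 · √20 - 1.645
z_β = 0.75 · 4.472 - 1.645
z_β = 1.709

Power = Φ(z_β) = Φ(1.709) ≈ 0.956

Effect size d = 0.75 is medium by Cohen's convention (0.2/0.5/0.8).

Threshold: power ≥ 0.80 is conventionally adequate.
Power ≈ 0.96 → the study is adequately powered (power ≥ 0.80).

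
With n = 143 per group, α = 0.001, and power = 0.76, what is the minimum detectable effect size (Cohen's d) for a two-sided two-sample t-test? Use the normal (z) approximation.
d ≈ 0.47

Minimum detectable effect (two-sample t-test, normal approximation):
d = (z_{α/2} + z_β) / √(n/2)
d = (3.291 + 0.706) / √(143/2)
d = 3.997 / 8.456
d ≈ 0.47

By Cohen's convention (0.2 small / 0.5 medium / 0.8 large): small effect.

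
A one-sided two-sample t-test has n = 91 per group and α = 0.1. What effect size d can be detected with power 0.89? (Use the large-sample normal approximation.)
d ≈ 0.37

Minimum detectable effect (two-sample t-test, normal approximation):
d = (z_α + z_β) / √(n/2)
d = (1.282 + 1.227) / √(91/2)
d = 2.508 / 6.745
d ≈ 0.37

By Cohen's convention (0.2 small / 0.5 medium / 0.8 large): small effect.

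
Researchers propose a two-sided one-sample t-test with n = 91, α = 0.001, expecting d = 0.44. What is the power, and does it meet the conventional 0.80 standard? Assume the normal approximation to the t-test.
Power ≈ 0.82; the study is adequately powered (power ≥ 0.80)

Power calculation (one-sample t-test, normal approximation):
z_β = d · √n - z_{α/2}
z_β = 0.44 · √91 - 3.291
z_β = 0.44 · 9.539 - 3.291
z_β = 0.907

Power = Φ(z_β) = Φ(0.907) ≈ 0.818

Effect size d = 0.44 is small by Cohen's convention (0.2/0.5/0.8).

Threshold: power ≥ 0.80 is conventionally adequate.
Power ≈ 0.82 → the study is adequately powered (power ≥ 0.80).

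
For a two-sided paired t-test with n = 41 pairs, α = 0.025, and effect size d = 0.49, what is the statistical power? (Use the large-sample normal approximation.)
Power ≈ 0.81

Power calculation (paired t-test, normal approximation):
z_β = d · √n - z_{α/2}
z_β = 0.49 · √41 - 2.241
z_β = 0.49 · 6.403 - 2.241
z_β = 0.896

Power = Φ(z_β) = Φ(0.896) ≈ 0.815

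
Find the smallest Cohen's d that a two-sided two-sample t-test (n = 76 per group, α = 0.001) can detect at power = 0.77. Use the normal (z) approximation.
d ≈ 0.65

Minimum detectable effect (two-sample t-test, normal approximation):
d = (z_{α/2} + z_β) / √(n/2)
d = (3.291 + 0.739) / √(76/2)
d = 4.029 / 6.164
d ≈ 0.65

By Cohen's convention (0.2 small / 0.5 medium / 0.8 large): medium effect.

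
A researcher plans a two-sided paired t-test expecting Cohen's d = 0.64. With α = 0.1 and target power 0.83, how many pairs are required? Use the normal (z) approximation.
n = 17 pairs

Sample size formula (paired t-test, normal approximation):
n = ((z_{α/2} + z_β) / d)²

z_{α/2} = 1.645 (for α = 0.1, two-sided)
z_β = 0.954 (for power = 0.83)
d = 0.64

n = ((1.645 + 0.954) / 0.64)²
n = (4.061)²
n ≈ 16.49
Round up to the next whole number: n = 17 pairs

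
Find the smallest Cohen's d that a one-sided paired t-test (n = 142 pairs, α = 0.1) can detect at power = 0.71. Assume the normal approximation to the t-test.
d ≈ 0.15

Minimum detectable effect (paired t-test, normal approximation):
d = (z_α + z_β) / √n
d = (1.282 + 0.553) / √142
d = 1.835 / 11.916
d ≈ 0.15

By Cohen's convention (0.2 small / 0.5 medium / 0.8 large): very small effect.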